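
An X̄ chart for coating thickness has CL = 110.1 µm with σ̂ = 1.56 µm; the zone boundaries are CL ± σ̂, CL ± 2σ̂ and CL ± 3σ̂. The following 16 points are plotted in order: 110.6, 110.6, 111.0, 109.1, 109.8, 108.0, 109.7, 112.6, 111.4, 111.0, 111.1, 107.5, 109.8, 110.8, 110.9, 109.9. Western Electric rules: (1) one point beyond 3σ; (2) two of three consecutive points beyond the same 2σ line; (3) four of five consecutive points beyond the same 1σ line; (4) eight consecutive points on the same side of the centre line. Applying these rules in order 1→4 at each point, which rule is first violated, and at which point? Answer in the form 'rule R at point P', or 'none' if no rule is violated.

Zone of each point (C = within 1σ̂, B = 1σ̂–2σ̂, A = 2σ̂–3σ̂, * = beyond 3σ̂; sign = side of CL): 1:+C, 2:+C, 3:+C, 4:-C, 5:-C, 6:-B, 7:-C, 8:+B, 9:+C, 10:+C, 11:+C, 12:-B, 13:-C, 14:+C, 15:+C, 16:-C
No rule fires across all 16 points.

none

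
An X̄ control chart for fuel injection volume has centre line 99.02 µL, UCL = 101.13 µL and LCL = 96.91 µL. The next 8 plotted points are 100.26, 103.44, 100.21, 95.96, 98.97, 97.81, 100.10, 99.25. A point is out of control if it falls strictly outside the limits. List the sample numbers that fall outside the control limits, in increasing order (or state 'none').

Compare each point to [96.91, 101.13]: sample 2 = 103.44 > UCL; sample 4 = 95.96 < LCL.

2, 4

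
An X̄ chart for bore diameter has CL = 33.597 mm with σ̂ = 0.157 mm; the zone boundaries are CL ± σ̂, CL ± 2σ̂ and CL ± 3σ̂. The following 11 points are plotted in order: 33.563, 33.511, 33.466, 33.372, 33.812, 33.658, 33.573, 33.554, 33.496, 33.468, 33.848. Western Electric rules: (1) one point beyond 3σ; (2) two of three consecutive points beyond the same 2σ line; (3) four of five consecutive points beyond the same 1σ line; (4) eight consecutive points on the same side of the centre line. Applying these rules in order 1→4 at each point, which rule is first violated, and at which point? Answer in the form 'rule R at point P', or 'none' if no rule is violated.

Zone of each point (C = within 1σ̂, B = 1σ̂–2σ̂, A = 2σ̂–3σ̂, * = beyond 3σ̂; sign = side of CL): 1:-C, 2:-C, 3:-C, 4:-B, 5:+B, 6:+C, 7:-C, 8:-C, 9:-C, 10:-C, 11:+B
No rule fires across all 11 points.

none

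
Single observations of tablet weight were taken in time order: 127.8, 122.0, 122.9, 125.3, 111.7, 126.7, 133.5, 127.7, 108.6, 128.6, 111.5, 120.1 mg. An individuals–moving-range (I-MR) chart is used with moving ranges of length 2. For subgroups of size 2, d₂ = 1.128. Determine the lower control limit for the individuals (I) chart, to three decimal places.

X̄ = (127.8 + 122.0 + 122.9 + 125.3 + 111.7 + 126.7 + 133.5 + 127.7 + 108.6 + 128.6 + 111.5 + 120.1) / 12 = 122.2000
Moving ranges: 5.8, 0.9, 2.4, 13.6, 15.0, 6.8, 5.8, 19.1, 20.0, 17.1, 8.6; M̄R̄ = 115.1000 / 11 = 10.4636
LCL = X̄ − 3·M̄R̄/d₂ = 122.2000 − 3 × 10.4636 / 1.128 = 94.3712

94.371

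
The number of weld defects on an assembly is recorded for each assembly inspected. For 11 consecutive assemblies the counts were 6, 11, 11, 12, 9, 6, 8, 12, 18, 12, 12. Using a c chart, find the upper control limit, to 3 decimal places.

c̄ = (6 + 11 + 11 + 12 + 9 + 6 + 8 + 12 + 18 + 12 + 12) / 11 = 117 / 11 = 10.6364
UCL = c̄ + 3√c̄ = 10.6364 + 3 × √10.6364 = 10.6364 + 3 × 3.2613 = 20.4204

20.420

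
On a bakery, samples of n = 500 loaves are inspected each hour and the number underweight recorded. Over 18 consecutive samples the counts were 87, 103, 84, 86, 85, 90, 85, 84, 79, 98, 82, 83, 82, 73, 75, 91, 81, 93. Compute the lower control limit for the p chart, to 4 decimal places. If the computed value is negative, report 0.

p̄ = Σdᵢ / (k·n) = 1541 / (18 × 500) = 0.17122
LCL = p̄ − 3·√(p̄(1−p̄)/n) = 0.17122 − 3 × 0.01685 = 0.12068

0.1207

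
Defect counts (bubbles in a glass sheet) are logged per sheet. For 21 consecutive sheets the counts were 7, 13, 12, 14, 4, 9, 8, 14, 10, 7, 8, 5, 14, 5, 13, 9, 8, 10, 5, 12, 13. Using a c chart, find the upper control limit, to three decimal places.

c̄ = (7 + 13 + 12 + 14 + 4 + 9 + 8 + 14 + 10 + 7 + 8 + 5 + 14 + 5 + 13 + 9 + 8 + 10 + 5 + 12 + 13) / 21 = 200 / 21 = 9.5238
UCL = c̄ + 3√c̄ = 9.5238 + 3 × √9.5238 = 9.5238 + 3 × 3.0861 = 18.7820

18.782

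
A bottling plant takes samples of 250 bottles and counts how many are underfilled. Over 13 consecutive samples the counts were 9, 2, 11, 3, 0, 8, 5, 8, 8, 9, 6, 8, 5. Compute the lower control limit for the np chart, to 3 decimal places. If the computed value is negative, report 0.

0.000

p̄ = Σdᵢ / (k·n) = 82 / (13 × 250) = 0.02523
LCL = np̄ − 3·√(np̄(1−p̄)) = 6.3077 − 3 × 2.4796 = -1.1312 → 0 (negative, so LCL = 0)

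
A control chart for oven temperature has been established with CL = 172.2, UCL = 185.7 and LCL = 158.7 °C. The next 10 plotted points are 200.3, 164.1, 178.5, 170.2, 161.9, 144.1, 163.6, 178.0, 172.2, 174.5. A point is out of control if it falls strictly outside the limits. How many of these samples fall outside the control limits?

2

Compare each point to [158.7, 185.7]: sample 1 = 200.3 > UCL; sample 6 = 144.1 < LCL.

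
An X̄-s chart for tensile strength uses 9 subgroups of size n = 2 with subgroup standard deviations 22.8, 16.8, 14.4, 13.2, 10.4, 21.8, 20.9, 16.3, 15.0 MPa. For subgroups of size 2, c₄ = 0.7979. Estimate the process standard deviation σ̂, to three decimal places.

21.111

s̄ = (22.8 + 16.8 + 14.4 + 13.2 + 10.4 + 21.8 + 20.9 + 16.3 + 15.0) / 9 = 16.8444
σ̂ = s̄ / c₄ = 16.8444 / 0.7979 = 21.1110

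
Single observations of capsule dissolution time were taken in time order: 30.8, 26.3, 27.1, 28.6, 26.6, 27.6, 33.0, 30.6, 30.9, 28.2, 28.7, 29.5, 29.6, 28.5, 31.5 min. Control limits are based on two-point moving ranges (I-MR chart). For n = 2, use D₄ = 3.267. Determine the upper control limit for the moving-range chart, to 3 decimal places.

6.091

Moving ranges: 4.5, 0.8, 1.5, 2.0, 1.0, 5.4, 2.4, 0.3, 2.7, 0.5, 0.8, 0.1, 1.1, 3.0; M̄R̄ = 26.1000 / 14 = 1.8643
UCL_MR = D₄·M̄R̄ = 3.267 × 1.8643 = 6.0906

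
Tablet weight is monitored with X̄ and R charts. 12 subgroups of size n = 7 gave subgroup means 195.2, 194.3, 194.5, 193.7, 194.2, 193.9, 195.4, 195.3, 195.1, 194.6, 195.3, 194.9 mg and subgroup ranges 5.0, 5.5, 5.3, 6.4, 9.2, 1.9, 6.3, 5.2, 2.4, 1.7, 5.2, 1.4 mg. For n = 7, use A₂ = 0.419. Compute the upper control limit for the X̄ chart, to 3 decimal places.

X̄̄ = (195.2 + 194.3 + 194.5 + 193.7 + 194.2 + 193.9 + 195.4 + 195.3 + 195.1 + 194.6 + 195.3 + 194.9) / 12 = 2336.4000 / 12 = 194.7000
R̄ = (5.0 + 5.5 + 5.3 + 6.4 + 9.2 + 1.9 + 6.3 + 5.2 + 2.4 + 1.7 + 5.2 + 1.4) / 12 = 55.5000 / 12 = 4.6250
UCL = X̄̄ + A₂·R̄ = 194.7000 + 0.419 × 4.6250 = 196.6379

196.638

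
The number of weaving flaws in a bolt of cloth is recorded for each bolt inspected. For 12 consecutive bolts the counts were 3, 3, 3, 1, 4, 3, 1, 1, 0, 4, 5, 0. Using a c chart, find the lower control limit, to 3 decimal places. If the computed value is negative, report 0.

c̄ = (3 + 3 + 3 + 1 + 4 + 3 + 1 + 1 + 0 + 4 + 5 + 0) / 12 = 28 / 12 = 2.3333
LCL = c̄ − 3√c̄ = 2.3333 − 3 × 1.5275 = -2.2492 → 0 (cannot be negative)

0.000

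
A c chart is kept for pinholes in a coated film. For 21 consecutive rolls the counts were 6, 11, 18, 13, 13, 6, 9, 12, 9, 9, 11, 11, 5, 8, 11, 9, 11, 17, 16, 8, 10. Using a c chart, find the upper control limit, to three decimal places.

c̄ = (6 + 11 + 18 + 13 + 13 + 6 + 9 + 12 + 9 + 9 + 11 + 11 + 5 + 8 + 11 + 9 + 11 + 17 + 16 + 8 + 10) / 21 = 223 / 21 = 10.6190
UCL = c̄ + 3√c̄ = 10.6190 + 3 × √10.6190 = 10.6190 + 3 × 3.2587 = 20.3951

20.395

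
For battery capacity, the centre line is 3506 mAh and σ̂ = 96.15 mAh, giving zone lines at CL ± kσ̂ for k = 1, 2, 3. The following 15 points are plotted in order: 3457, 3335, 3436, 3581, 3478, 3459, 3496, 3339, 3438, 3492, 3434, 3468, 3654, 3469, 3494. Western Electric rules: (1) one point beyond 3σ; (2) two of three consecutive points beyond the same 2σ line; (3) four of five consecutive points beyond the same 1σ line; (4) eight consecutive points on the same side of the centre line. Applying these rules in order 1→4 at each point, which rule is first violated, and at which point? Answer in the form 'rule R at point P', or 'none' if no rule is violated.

rule 4 at point 12

Zone of each point (C = within 1σ̂, B = 1σ̂–2σ̂, A = 2σ̂–3σ̂, * = beyond 3σ̂; sign = side of CL): 1:-C, 2:-B, 3:-C, 4:+C, 5:-C, 6:-C, 7:-C, 8:-B, 9:-C, 10:-C, 11:-C, 12:-C, 13:+B, 14:-C, 15:-C
Rule 4 (eight consecutive points on the same side of the centre line) is satisfied at point 12.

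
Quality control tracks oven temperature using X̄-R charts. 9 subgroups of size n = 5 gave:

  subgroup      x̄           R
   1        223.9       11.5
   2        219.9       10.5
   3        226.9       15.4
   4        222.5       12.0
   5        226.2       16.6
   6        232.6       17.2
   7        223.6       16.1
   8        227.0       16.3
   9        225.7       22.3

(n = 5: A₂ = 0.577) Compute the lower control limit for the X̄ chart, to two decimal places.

X̄̄ = (223.9 + 219.9 + 226.9 + 222.5 + 226.2 + 232.6 + 223.6 + 227.0 + 225.7) / 9 = 2028.3000 / 9 = 225.3667
R̄ = (11.5 + 10.5 + 15.4 + 12.0 + 16.6 + 17.2 + 16.1 + 16.3 + 22.3) / 9 = 137.9000 / 9 = 15.3222
LCL = X̄̄ − A₂·R̄ = 225.3667 − 0.577 × 15.3222 = 216.5257

216.53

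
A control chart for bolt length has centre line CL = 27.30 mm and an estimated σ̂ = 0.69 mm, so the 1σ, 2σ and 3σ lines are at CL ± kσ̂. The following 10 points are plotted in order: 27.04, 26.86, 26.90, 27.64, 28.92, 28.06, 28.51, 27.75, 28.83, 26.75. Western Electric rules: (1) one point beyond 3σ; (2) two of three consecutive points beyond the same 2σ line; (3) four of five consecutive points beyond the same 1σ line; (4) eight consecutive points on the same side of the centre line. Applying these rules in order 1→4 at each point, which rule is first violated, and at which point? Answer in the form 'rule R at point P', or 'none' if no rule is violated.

rule 3 at point 9

Zone of each point (C = within 1σ̂, B = 1σ̂–2σ̂, A = 2σ̂–3σ̂, * = beyond 3σ̂; sign = side of CL): 1:-C, 2:-C, 3:-C, 4:+C, 5:+A, 6:+B, 7:+B, 8:+C, 9:+A, 10:-C
Rule 3 (four of five consecutive points beyond the same 1σ limit) is satisfied at point 9.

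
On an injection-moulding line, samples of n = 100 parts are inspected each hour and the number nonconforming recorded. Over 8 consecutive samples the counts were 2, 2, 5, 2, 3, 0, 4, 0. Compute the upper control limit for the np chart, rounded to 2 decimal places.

p̄ = Σdᵢ / (k·n) = 18 / (8 × 100) = 0.02250
UCL = np̄ + 3·√(np̄(1−p̄)) = 2.2500 + 3 × √(2.2500×0.97750) = 2.2500 + 3 × 1.4830 = 6.6991

6.70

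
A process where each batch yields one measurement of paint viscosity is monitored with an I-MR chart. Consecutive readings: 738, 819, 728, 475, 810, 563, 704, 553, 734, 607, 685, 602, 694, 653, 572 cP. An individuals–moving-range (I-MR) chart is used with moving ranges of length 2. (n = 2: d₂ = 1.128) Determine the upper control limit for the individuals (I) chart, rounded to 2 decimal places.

1038.99

X̄ = (738 + 819 + 728 + 475 + 810 + 563 + 704 + 553 + 734 + 607 + 685 + 602 + 694 + 653 + 572) / 15 = 662.4667
Moving ranges: 81, 91, 253, 335, 247, 141, 151, 181, 127, 78, 83, 92, 41, 81; M̄R̄ = 1982.0000 / 14 = 141.5714
UCL = X̄ + 3·M̄R̄/d₂ = 662.4667 + 3 × 141.5714 / 1.128 = 1038.9864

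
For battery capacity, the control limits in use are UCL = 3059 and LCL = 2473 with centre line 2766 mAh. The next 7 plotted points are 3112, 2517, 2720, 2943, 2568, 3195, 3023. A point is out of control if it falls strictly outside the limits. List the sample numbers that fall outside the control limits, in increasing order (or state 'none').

1, 6

Compare each point to [2473, 3059]: sample 1 = 3112 > UCL; sample 6 = 3195 > UCL.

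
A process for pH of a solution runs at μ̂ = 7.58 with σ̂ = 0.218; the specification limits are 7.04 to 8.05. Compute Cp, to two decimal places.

0.77

Cp = (USL − LSL) / (6σ̂) = (8.05 − 7.04) / (6 × 0.218) = 1.0100 / 1.3080 = 0.7722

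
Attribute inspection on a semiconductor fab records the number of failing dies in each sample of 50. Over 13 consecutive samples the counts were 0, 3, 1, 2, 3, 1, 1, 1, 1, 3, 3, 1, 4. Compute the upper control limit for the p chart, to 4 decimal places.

0.1169

p̄ = Σdᵢ / (k·n) = 24 / (13 × 50) = 0.03692
UCL = p̄ + 3·√(p̄(1−p̄)/n) = 0.03692 + 3 × √(0.03692×0.96308/50) = 0.03692 + 3 × 0.02667 = 0.11693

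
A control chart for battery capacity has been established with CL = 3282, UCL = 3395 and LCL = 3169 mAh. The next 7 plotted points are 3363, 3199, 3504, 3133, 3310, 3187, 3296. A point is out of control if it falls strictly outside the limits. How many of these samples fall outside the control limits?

2

Compare each point to [3169, 3395]: sample 3 = 3504 > UCL; sample 4 = 3133 < LCL.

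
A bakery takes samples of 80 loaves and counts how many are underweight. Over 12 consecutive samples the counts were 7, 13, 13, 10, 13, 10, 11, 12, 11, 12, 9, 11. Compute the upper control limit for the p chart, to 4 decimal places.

0.2530

p̄ = Σdᵢ / (k·n) = 132 / (12 × 80) = 0.13750
UCL = p̄ + 3·√(p̄(1−p̄)/n) = 0.13750 + 3 × √(0.13750×0.86250/80) = 0.13750 + 3 × 0.03850 = 0.25301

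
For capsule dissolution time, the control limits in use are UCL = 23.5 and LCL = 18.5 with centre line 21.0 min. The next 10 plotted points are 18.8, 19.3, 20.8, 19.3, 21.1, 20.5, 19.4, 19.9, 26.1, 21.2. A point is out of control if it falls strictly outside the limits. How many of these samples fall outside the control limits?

1

Compare each point to [18.5, 23.5]: sample 9 = 26.1 > UCL.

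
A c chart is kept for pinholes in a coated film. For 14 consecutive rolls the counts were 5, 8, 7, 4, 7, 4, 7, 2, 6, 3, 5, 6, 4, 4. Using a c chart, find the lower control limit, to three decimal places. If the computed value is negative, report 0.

c̄ = (5 + 8 + 7 + 4 + 7 + 4 + 7 + 2 + 6 + 3 + 5 + 6 + 4 + 4) / 14 = 72 / 14 = 5.1429
LCL = c̄ − 3√c̄ = 5.1429 − 3 × 2.2678 = -1.6605 → 0 (cannot be negative)

0.000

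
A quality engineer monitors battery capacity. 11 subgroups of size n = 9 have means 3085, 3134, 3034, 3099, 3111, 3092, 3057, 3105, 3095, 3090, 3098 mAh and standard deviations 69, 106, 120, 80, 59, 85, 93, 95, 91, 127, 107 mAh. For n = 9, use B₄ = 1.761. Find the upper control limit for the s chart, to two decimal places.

s̄ = (69 + 106 + 120 + 80 + 59 + 85 + 93 + 95 + 91 + 127 + 107) / 11 = 93.8182
UCL_s = B₄·s̄ = 1.761 × 93.8182 = 165.2138

165.21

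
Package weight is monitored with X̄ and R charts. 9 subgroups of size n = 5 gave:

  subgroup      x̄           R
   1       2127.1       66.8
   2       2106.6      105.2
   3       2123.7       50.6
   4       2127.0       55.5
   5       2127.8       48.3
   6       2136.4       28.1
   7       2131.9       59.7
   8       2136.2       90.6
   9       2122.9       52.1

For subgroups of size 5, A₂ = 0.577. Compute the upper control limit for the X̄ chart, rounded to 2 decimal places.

2162.33

X̄̄ = (2127.1 + 2106.6 + 2123.7 + 2127.0 + 2127.8 + 2136.4 + 2131.9 + 2136.2 + 2122.9) / 9 = 19139.6000 / 9 = 2126.6222
R̄ = (66.8 + 105.2 + 50.6 + 55.5 + 48.3 + 28.1 + 59.7 + 90.6 + 52.1) / 9 = 556.9000 / 9 = 61.8778
UCL = X̄̄ + A₂·R̄ = 2126.6222 + 0.577 × 61.8778 = 2162.3257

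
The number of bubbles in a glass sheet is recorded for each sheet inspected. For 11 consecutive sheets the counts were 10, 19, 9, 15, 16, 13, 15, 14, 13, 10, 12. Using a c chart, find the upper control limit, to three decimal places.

24.202

c̄ = (10 + 19 + 9 + 15 + 16 + 13 + 15 + 14 + 13 + 10 + 12) / 11 = 146 / 11 = 13.2727
UCL = c̄ + 3√c̄ = 13.2727 + 3 × √13.2727 = 13.2727 + 3 × 3.6432 = 24.2023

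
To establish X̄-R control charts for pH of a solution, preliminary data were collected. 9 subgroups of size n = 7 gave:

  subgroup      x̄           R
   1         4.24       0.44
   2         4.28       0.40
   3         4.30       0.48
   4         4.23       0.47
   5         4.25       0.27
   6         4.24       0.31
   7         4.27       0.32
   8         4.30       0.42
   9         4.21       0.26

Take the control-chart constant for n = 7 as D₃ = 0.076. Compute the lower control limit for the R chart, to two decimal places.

0.03

R̄ = (0.44 + 0.40 + 0.48 + 0.47 + 0.27 + 0.31 + 0.32 + 0.42 + 0.26) / 9 = 3.3700 / 9 = 0.3744
LCL_R = D₃·R̄ = 0.076 × 0.3744 = 0.0285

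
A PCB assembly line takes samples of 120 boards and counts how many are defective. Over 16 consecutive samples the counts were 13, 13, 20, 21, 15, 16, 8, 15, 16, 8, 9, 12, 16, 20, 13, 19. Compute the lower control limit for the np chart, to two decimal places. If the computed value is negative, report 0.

3.87

p̄ = Σdᵢ / (k·n) = 234 / (16 × 120) = 0.12187
LCL = np̄ − 3·√(np̄(1−p̄)) = 14.6250 − 3 × 3.5837 = 3.8740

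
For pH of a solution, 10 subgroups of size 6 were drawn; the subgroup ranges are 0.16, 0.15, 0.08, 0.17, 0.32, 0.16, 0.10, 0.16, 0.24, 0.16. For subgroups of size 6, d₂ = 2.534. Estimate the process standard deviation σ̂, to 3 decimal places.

R̄ = (0.16 + 0.15 + 0.08 + 0.17 + 0.32 + 0.16 + 0.10 + 0.16 + 0.24 + 0.16) / 10 = 0.1700
σ̂ = R̄ / d₂ = 0.1700 / 2.534 = 0.0671

0.067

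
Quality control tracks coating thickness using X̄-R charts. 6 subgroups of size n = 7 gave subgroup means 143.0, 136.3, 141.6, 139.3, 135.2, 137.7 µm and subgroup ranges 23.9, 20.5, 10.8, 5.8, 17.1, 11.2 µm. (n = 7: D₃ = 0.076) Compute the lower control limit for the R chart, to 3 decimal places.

R̄ = (23.9 + 20.5 + 10.8 + 5.8 + 17.1 + 11.2) / 6 = 89.3000 / 6 = 14.8833
LCL_R = D₃·R̄ = 0.076 × 14.8833 = 1.1311

1.131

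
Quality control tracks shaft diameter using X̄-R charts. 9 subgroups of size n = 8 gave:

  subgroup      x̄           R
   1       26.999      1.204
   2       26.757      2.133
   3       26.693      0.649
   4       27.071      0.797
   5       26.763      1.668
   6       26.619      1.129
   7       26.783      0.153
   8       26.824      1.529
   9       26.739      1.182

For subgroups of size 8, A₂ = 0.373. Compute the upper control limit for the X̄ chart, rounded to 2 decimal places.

X̄̄ = (26.999 + 26.757 + 26.693 + 27.071 + 26.763 + 26.619 + 26.783 + 26.824 + 26.739) / 9 = 241.2480 / 9 = 26.8053
R̄ = (1.204 + 2.133 + 0.649 + 0.797 + 1.668 + 1.129 + 0.153 + 1.529 + 1.182) / 9 = 10.4440 / 9 = 1.1604
UCL = X̄̄ + A₂·R̄ = 26.8053 + 0.373 × 1.1604 = 27.2382

27.24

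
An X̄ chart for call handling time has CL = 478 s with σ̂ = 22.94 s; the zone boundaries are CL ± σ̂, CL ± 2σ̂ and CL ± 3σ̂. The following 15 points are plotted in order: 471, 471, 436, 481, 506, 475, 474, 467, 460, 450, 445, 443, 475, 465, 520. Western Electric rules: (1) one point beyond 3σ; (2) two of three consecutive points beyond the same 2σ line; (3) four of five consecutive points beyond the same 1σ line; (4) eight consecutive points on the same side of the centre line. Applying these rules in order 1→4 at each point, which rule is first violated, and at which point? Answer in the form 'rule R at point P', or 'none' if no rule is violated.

rule 4 at point 13

Zone of each point (C = within 1σ̂, B = 1σ̂–2σ̂, A = 2σ̂–3σ̂, * = beyond 3σ̂; sign = side of CL): 1:-C, 2:-C, 3:-B, 4:+C, 5:+B, 6:-C, 7:-C, 8:-C, 9:-C, 10:-B, 11:-B, 12:-B, 13:-C, 14:-C, 15:+B
Rule 4 (eight consecutive points on the same side of the centre line) is satisfied at point 13.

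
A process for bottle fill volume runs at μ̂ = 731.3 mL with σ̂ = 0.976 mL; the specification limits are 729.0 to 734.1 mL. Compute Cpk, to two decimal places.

Cpu = (USL − μ̂) / (3σ̂) = (734.1 − 731.3) / (3 × 0.976) = 0.9563; Cpl = (μ̂ − LSL) / (3σ̂) = (731.3 − 729.0) / (3 × 0.976) = 0.7855; Cpk = min(Cpu, Cpl) = 0.7855

0.79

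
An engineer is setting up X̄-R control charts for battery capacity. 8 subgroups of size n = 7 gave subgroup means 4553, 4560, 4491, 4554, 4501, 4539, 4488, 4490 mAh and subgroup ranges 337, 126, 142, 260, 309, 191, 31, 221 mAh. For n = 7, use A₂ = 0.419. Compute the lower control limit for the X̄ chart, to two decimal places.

X̄̄ = (4553 + 4560 + 4491 + 4554 + 4501 + 4539 + 4488 + 4490) / 8 = 36176.0000 / 8 = 4522.0000
R̄ = (337 + 126 + 142 + 260 + 309 + 191 + 31 + 221) / 8 = 1617.0000 / 8 = 202.1250
LCL = X̄̄ − A₂·R̄ = 4522.0000 − 0.419 × 202.1250 = 4437.3096

4437.31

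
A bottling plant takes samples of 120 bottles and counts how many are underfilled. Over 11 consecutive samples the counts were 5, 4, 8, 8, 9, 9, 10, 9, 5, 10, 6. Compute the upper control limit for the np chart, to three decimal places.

p̄ = Σdᵢ / (k·n) = 83 / (11 × 120) = 0.06288
UCL = np̄ + 3·√(np̄(1−p̄)) = 7.5455 + 3 × √(7.5455×0.93712) = 7.5455 + 3 × 2.6591 = 15.5229

15.523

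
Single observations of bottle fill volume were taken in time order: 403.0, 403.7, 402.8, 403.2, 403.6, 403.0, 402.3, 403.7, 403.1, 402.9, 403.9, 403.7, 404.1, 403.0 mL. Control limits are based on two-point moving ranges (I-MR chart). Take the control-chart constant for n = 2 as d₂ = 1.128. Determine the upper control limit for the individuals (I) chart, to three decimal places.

X̄ = (403.0 + 403.7 + 402.8 + 403.2 + 403.6 + 403.0 + 402.3 + 403.7 + 403.1 + 402.9 + 403.9 + 403.7 + 404.1 + 403.0) / 14 = 403.2857
Moving ranges: 0.7, 0.9, 0.4, 0.4, 0.6, 0.7, 1.4, 0.6, 0.2, 1.0, 0.2, 0.4, 1.1; M̄R̄ = 8.6000 / 13 = 0.6615
UCL = X̄ + 3·M̄R̄/d₂ = 403.2857 + 3 × 0.6615 / 1.128 = 405.0451

405.045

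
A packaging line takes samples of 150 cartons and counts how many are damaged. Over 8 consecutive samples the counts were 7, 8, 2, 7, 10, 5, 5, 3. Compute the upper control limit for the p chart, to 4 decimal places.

0.0867

p̄ = Σdᵢ / (k·n) = 47 / (8 × 150) = 0.03917
UCL = p̄ + 3·√(p̄(1−p̄)/n) = 0.03917 + 3 × √(0.03917×0.96083/150) = 0.03917 + 3 × 0.01584 = 0.08668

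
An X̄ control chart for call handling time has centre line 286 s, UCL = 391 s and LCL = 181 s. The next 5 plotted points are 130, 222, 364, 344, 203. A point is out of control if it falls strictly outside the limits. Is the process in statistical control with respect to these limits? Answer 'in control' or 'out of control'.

Compare each point to [181, 391]: sample 1 = 130 < LCL.

out of control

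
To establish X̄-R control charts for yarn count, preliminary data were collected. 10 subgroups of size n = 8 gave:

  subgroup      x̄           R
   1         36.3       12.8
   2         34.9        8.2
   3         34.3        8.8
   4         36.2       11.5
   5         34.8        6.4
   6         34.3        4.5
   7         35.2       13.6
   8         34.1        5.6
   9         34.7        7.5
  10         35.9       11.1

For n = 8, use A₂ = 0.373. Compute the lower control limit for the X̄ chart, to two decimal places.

X̄̄ = (36.3 + 34.9 + 34.3 + 36.2 + 34.8 + 34.3 + 35.2 + 34.1 + 34.7 + 35.9) / 10 = 350.7000 / 10 = 35.0700
R̄ = (12.8 + 8.2 + 8.8 + 11.5 + 6.4 + 4.5 + 13.6 + 5.6 + 7.5 + 11.1) / 10 = 90.0000 / 10 = 9.0000
LCL = X̄̄ − A₂·R̄ = 35.0700 − 0.373 × 9.0000 = 31.7130

31.71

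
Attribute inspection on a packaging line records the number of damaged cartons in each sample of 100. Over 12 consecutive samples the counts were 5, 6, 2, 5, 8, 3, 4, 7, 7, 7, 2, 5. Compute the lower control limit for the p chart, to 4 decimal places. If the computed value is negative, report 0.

0.0000

p̄ = Σdᵢ / (k·n) = 61 / (12 × 100) = 0.05083
LCL = p̄ − 3·√(p̄(1−p̄)/n) = 0.05083 − 3 × 0.02197 = -0.01506 → 0 (negative, so LCL = 0)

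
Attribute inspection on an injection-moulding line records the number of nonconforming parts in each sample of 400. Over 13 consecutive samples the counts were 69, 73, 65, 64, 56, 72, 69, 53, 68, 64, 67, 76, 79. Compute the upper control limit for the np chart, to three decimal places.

89.754

p̄ = Σdᵢ / (k·n) = 875 / (13 × 400) = 0.16827
UCL = np̄ + 3·√(np̄(1−p̄)) = 67.3077 + 3 × √(67.3077×0.83173) = 67.3077 + 3 × 7.4821 = 89.7540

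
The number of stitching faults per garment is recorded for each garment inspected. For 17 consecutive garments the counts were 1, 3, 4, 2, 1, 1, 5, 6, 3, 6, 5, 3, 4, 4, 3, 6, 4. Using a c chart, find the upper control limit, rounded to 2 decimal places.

9.27

c̄ = (1 + 3 + 4 + 2 + 1 + 1 + 5 + 6 + 3 + 6 + 5 + 3 + 4 + 4 + 3 + 6 + 4) / 17 = 61 / 17 = 3.5882
UCL = c̄ + 3√c̄ = 3.5882 + 3 × √3.5882 = 3.5882 + 3 × 1.8943 = 9.2710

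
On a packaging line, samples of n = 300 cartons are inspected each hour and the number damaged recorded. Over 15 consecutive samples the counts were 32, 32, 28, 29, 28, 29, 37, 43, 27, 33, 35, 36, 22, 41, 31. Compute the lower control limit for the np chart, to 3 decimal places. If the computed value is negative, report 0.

p̄ = Σdᵢ / (k·n) = 483 / (15 × 300) = 0.10733
LCL = np̄ − 3·√(np̄(1−p̄)) = 32.2000 − 3 × 5.3613 = 16.1160

16.116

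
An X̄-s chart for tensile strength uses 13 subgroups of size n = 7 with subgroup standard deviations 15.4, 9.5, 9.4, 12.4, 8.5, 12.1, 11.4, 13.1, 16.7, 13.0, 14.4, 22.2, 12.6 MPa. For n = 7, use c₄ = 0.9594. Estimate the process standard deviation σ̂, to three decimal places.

13.686

s̄ = (15.4 + 9.5 + 9.4 + 12.4 + 8.5 + 12.1 + 11.4 + 13.1 + 16.7 + 13.0 + 14.4 + 22.2 + 12.6) / 13 = 13.1308
σ̂ = s̄ / c₄ = 13.1308 / 0.9594 = 13.6864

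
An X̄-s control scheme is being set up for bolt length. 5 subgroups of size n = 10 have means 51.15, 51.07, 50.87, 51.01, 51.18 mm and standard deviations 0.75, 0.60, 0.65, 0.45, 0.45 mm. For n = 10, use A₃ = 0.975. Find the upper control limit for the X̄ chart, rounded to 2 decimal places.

X̄̄ = (51.15 + 51.07 + 50.87 + 51.01 + 51.18) / 5 = 51.0560
s̄ = (0.75 + 0.60 + 0.65 + 0.45 + 0.45) / 5 = 0.5800
UCL = X̄̄ + A₃·s̄ = 51.0560 + 0.975 × 0.5800 = 51.6215

51.62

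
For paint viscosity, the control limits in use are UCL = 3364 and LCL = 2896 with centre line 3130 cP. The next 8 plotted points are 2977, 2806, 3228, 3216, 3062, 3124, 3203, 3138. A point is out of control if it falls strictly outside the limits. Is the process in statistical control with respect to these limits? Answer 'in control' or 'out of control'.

out of control

Compare each point to [2896, 3364]: sample 2 = 2806 < LCL.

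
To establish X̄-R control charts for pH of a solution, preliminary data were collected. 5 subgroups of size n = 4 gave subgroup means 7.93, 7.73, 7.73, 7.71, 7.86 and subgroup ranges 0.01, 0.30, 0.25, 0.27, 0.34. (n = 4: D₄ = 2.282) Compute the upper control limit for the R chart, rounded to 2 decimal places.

0.53

R̄ = (0.01 + 0.30 + 0.25 + 0.27 + 0.34) / 5 = 1.1700 / 5 = 0.2340
UCL_R = D₄·R̄ = 2.282 × 0.2340 = 0.5340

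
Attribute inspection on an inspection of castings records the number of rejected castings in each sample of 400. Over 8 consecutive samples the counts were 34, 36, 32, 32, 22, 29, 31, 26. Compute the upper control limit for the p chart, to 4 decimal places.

p̄ = Σdᵢ / (k·n) = 242 / (8 × 400) = 0.07562
UCL = p̄ + 3·√(p̄(1−p̄)/n) = 0.07562 + 3 × √(0.07562×0.92437/400) = 0.07562 + 3 × 0.01322 = 0.11528

0.1153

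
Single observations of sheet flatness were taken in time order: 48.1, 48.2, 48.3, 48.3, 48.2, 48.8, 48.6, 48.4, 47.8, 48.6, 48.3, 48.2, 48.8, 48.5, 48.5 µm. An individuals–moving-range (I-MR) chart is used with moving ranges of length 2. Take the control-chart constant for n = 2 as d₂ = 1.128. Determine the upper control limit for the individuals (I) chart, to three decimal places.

X̄ = (48.1 + 48.2 + 48.3 + 48.3 + 48.2 + 48.8 + 48.6 + 48.4 + 47.8 + 48.6 + 48.3 + 48.2 + 48.8 + 48.5 + 48.5) / 15 = 48.3733
Moving ranges: 0.1, 0.1, 0.0, 0.1, 0.6, 0.2, 0.2, 0.6, 0.8, 0.3, 0.1, 0.6, 0.3, 0.0; M̄R̄ = 4.0000 / 14 = 0.2857
UCL = X̄ + 3·M̄R̄/d₂ = 48.3733 + 3 × 0.2857 / 1.128 = 49.1332

49.133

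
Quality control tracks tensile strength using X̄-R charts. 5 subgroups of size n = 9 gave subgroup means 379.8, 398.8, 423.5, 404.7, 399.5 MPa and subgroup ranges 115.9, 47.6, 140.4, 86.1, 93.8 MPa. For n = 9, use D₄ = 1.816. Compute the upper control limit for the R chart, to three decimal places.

R̄ = (115.9 + 47.6 + 140.4 + 86.1 + 93.8) / 5 = 483.8000 / 5 = 96.7600
UCL_R = D₄·R̄ = 1.816 × 96.7600 = 175.7162

175.716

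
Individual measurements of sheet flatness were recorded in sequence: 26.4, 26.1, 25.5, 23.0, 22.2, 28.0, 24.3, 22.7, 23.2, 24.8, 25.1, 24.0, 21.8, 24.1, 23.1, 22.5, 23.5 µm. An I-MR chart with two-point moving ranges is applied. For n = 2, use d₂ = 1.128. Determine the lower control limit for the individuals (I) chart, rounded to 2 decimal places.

X̄ = (26.4 + 26.1 + 25.5 + 23.0 + 22.2 + 28.0 + 24.3 + 22.7 + 23.2 + 24.8 + 25.1 + 24.0 + 21.8 + 24.1 + 23.1 + 22.5 + 23.5) / 17 = 24.1353
Moving ranges: 0.3, 0.6, 2.5, 0.8, 5.8, 3.7, 1.6, 0.5, 1.6, 0.3, 1.1, 2.2, 2.3, 1.0, 0.6, 1.0; M̄R̄ = 25.9000 / 16 = 1.6187
LCL = X̄ − 3·M̄R̄/d₂ = 24.1353 − 3 × 1.6187 / 1.128 = 19.8301

19.83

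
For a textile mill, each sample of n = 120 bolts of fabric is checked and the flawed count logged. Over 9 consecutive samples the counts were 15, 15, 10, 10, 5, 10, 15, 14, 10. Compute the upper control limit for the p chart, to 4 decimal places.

p̄ = Σdᵢ / (k·n) = 104 / (9 × 120) = 0.09630
UCL = p̄ + 3·√(p̄(1−p̄)/n) = 0.09630 + 3 × √(0.09630×0.90370/120) = 0.09630 + 3 × 0.02693 = 0.17708

0.1771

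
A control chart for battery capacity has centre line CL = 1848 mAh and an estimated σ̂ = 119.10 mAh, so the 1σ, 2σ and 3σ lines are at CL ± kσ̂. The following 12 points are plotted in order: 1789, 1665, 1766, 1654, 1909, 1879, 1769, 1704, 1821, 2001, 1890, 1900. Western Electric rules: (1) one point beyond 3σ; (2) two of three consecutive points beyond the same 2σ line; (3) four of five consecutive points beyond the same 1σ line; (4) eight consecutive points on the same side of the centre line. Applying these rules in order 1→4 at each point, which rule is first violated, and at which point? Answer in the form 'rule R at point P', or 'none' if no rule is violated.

Zone of each point (C = within 1σ̂, B = 1σ̂–2σ̂, A = 2σ̂–3σ̂, * = beyond 3σ̂; sign = side of CL): 1:-C, 2:-B, 3:-C, 4:-B, 5:+C, 6:+C, 7:-C, 8:-B, 9:-C, 10:+B, 11:+C, 12:+C
No rule fires across all 12 points.

none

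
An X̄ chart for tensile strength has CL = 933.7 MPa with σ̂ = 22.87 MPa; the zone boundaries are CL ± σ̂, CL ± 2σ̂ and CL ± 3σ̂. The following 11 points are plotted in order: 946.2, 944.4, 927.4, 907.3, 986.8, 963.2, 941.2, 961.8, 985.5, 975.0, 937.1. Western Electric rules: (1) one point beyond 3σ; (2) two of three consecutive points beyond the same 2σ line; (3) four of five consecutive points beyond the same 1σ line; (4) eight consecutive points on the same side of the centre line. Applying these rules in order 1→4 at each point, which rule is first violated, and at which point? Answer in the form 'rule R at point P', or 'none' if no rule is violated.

rule 3 at point 9

Zone of each point (C = within 1σ̂, B = 1σ̂–2σ̂, A = 2σ̂–3σ̂, * = beyond 3σ̂; sign = side of CL): 1:+C, 2:+C, 3:-C, 4:-B, 5:+A, 6:+B, 7:+C, 8:+B, 9:+A, 10:+B, 11:+C
Rule 3 (four of five consecutive points beyond the same 1σ limit) is satisfied at point 9.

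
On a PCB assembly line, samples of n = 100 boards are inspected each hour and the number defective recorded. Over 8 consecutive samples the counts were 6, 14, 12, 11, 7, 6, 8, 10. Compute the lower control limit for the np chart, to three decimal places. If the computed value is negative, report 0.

0.558

p̄ = Σdᵢ / (k·n) = 74 / (8 × 100) = 0.09250
LCL = np̄ − 3·√(np̄(1−p̄)) = 9.2500 − 3 × 2.8973 = 0.5581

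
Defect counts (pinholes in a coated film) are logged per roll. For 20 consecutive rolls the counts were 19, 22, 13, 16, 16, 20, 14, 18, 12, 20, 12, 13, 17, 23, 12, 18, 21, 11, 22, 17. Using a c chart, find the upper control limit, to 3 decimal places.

29.096

c̄ = (19 + 22 + 13 + 16 + 16 + 20 + 14 + 18 + 12 + 20 + 12 + 13 + 17 + 23 + 12 + 18 + 21 + 11 + 22 + 17) / 20 = 336 / 20 = 16.8000
UCL = c̄ + 3√c̄ = 16.8000 + 3 × √16.8000 = 16.8000 + 3 × 4.0988 = 29.0963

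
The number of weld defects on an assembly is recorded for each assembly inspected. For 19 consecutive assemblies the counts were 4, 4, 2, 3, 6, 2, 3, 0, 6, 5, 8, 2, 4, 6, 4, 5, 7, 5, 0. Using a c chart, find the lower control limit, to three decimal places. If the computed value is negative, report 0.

0.000

c̄ = (4 + 4 + 2 + 3 + 6 + 2 + 3 + 0 + 6 + 5 + 8 + 2 + 4 + 6 + 4 + 5 + 7 + 5 + 0) / 19 = 76 / 19 = 4.0000
LCL = c̄ − 3√c̄ = 4.0000 − 3 × 2.0000 = -2.0000 → 0 (cannot be negative)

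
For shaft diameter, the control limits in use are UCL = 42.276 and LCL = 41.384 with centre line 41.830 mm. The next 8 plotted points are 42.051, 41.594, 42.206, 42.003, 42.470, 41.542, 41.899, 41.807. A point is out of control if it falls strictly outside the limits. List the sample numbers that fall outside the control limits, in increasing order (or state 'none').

Compare each point to [41.384, 42.276]: sample 5 = 42.470 > UCL.

5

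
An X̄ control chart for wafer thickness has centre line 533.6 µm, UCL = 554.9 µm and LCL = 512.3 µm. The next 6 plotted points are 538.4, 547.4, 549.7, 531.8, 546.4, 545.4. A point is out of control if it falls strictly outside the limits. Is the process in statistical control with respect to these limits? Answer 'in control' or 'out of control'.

in control

All 6 points lie within [512.3, 554.9].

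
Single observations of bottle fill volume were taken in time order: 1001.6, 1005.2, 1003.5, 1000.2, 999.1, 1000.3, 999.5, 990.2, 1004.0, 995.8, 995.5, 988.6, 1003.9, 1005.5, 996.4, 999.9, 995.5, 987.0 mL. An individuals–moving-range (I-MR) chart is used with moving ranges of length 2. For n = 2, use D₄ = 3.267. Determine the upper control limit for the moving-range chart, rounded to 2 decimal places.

Moving ranges: 3.6, 1.7, 3.3, 1.1, 1.2, 0.8, 9.3, 13.8, 8.2, 0.3, 6.9, 15.3, 1.6, 9.1, 3.5, 4.4, 8.5; M̄R̄ = 92.6000 / 17 = 5.4471
UCL_MR = D₄·M̄R̄ = 3.267 × 5.4471 = 17.7955

17.80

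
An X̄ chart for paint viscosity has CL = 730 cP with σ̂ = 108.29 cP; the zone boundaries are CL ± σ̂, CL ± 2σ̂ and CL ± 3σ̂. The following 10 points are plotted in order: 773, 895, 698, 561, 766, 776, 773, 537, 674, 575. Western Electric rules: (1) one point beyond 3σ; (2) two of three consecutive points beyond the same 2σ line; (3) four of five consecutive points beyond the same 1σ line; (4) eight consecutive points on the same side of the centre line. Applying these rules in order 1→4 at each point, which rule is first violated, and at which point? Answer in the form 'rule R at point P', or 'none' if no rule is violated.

none

Zone of each point (C = within 1σ̂, B = 1σ̂–2σ̂, A = 2σ̂–3σ̂, * = beyond 3σ̂; sign = side of CL): 1:+C, 2:+B, 3:-C, 4:-B, 5:+C, 6:+C, 7:+C, 8:-B, 9:-C, 10:-B
No rule fires across all 10 points.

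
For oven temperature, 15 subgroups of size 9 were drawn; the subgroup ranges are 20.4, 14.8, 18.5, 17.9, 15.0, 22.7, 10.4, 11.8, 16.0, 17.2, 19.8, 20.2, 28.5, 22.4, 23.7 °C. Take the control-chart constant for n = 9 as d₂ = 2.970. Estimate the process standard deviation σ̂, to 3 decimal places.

R̄ = (20.4 + 14.8 + 18.5 + 17.9 + 15.0 + 22.7 + 10.4 + 11.8 + 16.0 + 17.2 + 19.8 + 20.2 + 28.5 + 22.4 + 23.7) / 15 = 18.6200
σ̂ = R̄ / d₂ = 18.6200 / 2.970 = 6.2694

6.269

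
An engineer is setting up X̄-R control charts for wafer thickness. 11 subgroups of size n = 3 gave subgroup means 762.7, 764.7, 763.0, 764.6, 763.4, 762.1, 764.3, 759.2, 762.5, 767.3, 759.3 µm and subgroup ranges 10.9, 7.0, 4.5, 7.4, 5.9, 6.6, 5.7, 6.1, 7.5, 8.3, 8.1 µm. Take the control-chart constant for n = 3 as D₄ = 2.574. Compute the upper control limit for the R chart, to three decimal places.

18.252

R̄ = (10.9 + 7.0 + 4.5 + 7.4 + 5.9 + 6.6 + 5.7 + 6.1 + 7.5 + 8.3 + 8.1) / 11 = 78.0000 / 11 = 7.0909
UCL_R = D₄·R̄ = 2.574 × 7.0909 = 18.2520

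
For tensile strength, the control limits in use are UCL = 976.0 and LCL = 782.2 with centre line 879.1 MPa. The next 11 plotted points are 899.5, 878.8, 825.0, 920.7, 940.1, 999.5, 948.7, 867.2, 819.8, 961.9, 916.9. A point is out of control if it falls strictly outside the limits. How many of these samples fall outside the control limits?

1

Compare each point to [782.2, 976.0]: sample 6 = 999.5 > UCL.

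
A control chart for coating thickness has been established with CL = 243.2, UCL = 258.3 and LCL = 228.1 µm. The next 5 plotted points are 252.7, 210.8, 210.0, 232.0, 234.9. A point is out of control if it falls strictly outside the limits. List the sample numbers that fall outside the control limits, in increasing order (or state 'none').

2, 3

Compare each point to [228.1, 258.3]: sample 2 = 210.8 < LCL; sample 3 = 210.0 < LCL.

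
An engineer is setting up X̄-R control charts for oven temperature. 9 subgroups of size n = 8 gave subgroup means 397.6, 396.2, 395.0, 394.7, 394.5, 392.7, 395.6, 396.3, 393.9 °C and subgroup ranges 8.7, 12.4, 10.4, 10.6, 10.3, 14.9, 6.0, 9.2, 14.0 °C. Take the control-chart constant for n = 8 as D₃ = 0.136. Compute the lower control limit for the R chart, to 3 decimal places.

R̄ = (8.7 + 12.4 + 10.4 + 10.6 + 10.3 + 14.9 + 6.0 + 9.2 + 14.0) / 9 = 96.5000 / 9 = 10.7222
LCL_R = D₃·R̄ = 0.136 × 10.7222 = 1.4582

1.458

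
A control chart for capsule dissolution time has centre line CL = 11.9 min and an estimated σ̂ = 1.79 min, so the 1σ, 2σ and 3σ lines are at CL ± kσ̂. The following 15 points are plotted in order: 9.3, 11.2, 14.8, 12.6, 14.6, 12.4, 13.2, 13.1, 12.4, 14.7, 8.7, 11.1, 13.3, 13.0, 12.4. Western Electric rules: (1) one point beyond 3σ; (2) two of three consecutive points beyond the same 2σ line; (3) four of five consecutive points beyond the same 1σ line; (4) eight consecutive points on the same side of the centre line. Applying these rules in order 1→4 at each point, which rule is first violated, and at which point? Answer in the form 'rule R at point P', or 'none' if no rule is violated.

Zone of each point (C = within 1σ̂, B = 1σ̂–2σ̂, A = 2σ̂–3σ̂, * = beyond 3σ̂; sign = side of CL): 1:-B, 2:-C, 3:+B, 4:+C, 5:+B, 6:+C, 7:+C, 8:+C, 9:+C, 10:+B, 11:-B, 12:-C, 13:+C, 14:+C, 15:+C
Rule 4 (eight consecutive points on the same side of the centre line) is satisfied at point 10.

rule 4 at point 10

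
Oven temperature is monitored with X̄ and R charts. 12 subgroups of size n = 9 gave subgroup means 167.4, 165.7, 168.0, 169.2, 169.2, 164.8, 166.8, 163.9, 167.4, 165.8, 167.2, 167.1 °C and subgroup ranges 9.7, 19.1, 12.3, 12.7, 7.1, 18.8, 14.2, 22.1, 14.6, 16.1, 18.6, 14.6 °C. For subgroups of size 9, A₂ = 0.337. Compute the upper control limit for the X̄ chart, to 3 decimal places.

X̄̄ = (167.4 + 165.7 + 168.0 + 169.2 + 169.2 + 164.8 + 166.8 + 163.9 + 167.4 + 165.8 + 167.2 + 167.1) / 12 = 2002.5000 / 12 = 166.8750
R̄ = (9.7 + 19.1 + 12.3 + 12.7 + 7.1 + 18.8 + 14.2 + 22.1 + 14.6 + 16.1 + 18.6 + 14.6) / 12 = 179.9000 / 12 = 14.9917
UCL = X̄̄ + A₂·R̄ = 166.8750 + 0.337 × 14.9917 = 171.9272

171.927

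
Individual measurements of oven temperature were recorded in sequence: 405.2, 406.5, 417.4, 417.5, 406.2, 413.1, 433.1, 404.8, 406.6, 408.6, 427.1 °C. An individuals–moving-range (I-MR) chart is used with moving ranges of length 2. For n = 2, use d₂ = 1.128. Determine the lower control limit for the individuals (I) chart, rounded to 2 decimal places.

X̄ = (405.2 + 406.5 + 417.4 + 417.5 + 406.2 + 413.1 + 433.1 + 404.8 + 406.6 + 408.6 + 427.1) / 11 = 413.2818
Moving ranges: 1.3, 10.9, 0.1, 11.3, 6.9, 20.0, 28.3, 1.8, 2.0, 18.5; M̄R̄ = 101.1000 / 10 = 10.1100
LCL = X̄ − 3·M̄R̄/d₂ = 413.2818 − 3 × 10.1100 / 1.128 = 386.3935

386.39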